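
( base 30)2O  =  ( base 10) 84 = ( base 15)59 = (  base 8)124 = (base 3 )10010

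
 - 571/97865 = - 1 + 97294/97865 = -  0.01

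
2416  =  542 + 1874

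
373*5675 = 2116775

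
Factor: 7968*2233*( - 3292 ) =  -2^7*3^1*7^1*11^1*29^1*83^1*823^1 = - 58573054848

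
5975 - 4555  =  1420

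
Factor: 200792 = 2^3*19^1 * 1321^1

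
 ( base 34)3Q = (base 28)4g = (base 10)128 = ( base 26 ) 4O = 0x80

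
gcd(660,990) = 330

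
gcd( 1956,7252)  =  4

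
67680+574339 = 642019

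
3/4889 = 3/4889 = 0.00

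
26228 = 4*6557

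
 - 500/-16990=50/1699 =0.03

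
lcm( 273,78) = 546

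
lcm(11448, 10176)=91584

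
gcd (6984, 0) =6984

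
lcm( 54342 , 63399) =380394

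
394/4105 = 394/4105=0.10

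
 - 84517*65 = - 5493605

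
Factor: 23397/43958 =33/62 = 2^( - 1 ) * 3^1 * 11^1*31^( - 1 ) 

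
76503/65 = 76503/65 = 1176.97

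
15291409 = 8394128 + 6897281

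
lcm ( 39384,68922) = 275688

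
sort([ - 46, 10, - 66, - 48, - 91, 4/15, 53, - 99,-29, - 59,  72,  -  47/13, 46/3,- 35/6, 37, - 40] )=[-99,-91, - 66, - 59, - 48, -46,-40, - 29,-35/6, - 47/13, 4/15, 10,46/3, 37, 53,72] 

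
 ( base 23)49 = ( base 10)101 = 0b1100101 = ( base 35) 2v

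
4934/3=4934/3 = 1644.67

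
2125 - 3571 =-1446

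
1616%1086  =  530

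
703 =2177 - 1474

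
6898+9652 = 16550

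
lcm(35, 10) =70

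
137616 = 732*188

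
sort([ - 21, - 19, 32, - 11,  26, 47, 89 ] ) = [ - 21, - 19, - 11, 26,  32, 47,  89] 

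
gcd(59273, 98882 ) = 1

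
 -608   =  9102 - 9710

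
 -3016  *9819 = - 29614104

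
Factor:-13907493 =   -  3^2*1545277^1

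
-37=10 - 47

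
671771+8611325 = 9283096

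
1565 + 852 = 2417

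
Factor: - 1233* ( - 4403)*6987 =37931717313=3^3*7^1* 17^2*37^1 * 137^2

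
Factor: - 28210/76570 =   -  7/19 = -7^1*19^( - 1)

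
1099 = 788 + 311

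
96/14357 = 96/14357 = 0.01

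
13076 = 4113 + 8963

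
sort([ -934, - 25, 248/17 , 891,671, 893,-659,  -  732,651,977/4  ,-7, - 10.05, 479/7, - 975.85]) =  [ - 975.85,-934, -732, - 659 , - 25, - 10.05, -7, 248/17,479/7,977/4,651, 671,891,893]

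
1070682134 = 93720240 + 976961894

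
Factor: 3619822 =2^1 * 1809911^1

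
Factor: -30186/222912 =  - 2^( - 5)*3^( - 1 )*13^1 = -13/96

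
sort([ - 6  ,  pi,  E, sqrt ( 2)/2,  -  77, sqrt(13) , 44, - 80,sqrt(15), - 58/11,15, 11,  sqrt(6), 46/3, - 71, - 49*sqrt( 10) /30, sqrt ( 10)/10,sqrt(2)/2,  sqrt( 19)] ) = [-80 ,-77, - 71,-6, - 58/11,-49*sqrt(10) /30, sqrt( 10)/10,sqrt( 2)/2,sqrt(2 ) /2,sqrt( 6 ),  E,  pi, sqrt(13), sqrt( 15),  sqrt ( 19 ), 11, 15, 46/3,44] 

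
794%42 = 38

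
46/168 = 23/84 = 0.27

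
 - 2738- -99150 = 96412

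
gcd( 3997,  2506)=7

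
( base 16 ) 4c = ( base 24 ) 34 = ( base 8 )114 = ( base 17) 48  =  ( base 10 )76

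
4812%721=486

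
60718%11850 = 1468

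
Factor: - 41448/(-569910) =2^2*5^( - 1 )*11^( - 1) = 4/55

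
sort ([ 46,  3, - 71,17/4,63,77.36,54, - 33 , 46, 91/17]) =[ - 71 , - 33, 3, 17/4,  91/17,  46,46, 54,63,77.36]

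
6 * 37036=222216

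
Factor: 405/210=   2^( - 1 )* 3^3 * 7^(-1 ) = 27/14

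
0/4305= 0 = 0.00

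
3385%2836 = 549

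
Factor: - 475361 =- 19^1 * 127^1*197^1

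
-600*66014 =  - 39608400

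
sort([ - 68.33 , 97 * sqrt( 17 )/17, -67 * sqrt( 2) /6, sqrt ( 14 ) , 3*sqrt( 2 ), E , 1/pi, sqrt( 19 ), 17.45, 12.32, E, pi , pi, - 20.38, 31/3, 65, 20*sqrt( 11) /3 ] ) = [ - 68.33, - 20.38, - 67*sqrt ( 2 ) /6, 1/pi,E, E,pi, pi,sqrt (14 ) , 3 * sqrt( 2 ),  sqrt( 19), 31/3,12.32, 17.45,20*sqrt (11 ) /3 , 97*sqrt(17)/17 , 65]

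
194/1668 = 97/834 = 0.12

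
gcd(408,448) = 8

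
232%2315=232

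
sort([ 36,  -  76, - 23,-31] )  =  [-76,  -  31,  -  23,36]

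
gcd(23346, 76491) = 9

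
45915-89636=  - 43721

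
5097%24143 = 5097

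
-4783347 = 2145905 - 6929252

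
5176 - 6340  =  -1164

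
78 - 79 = -1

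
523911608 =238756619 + 285154989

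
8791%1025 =591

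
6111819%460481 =125566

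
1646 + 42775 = 44421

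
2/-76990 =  - 1 + 38494/38495 = - 0.00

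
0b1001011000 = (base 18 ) 1F6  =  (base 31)JB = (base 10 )600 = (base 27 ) M6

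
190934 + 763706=954640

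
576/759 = 192/253 =0.76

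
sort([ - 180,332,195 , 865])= [- 180,195, 332,865 ] 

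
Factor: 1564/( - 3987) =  - 2^2*3^( - 2)* 17^1*23^1 * 443^(-1)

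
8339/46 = 181+ 13/46 = 181.28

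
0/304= 0 = 0.00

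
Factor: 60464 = 2^4*3779^1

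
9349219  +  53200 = 9402419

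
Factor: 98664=2^3*3^1 * 4111^1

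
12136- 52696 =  - 40560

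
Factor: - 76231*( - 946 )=2^1 * 11^1 * 43^1 * 76231^1 = 72114526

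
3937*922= 3629914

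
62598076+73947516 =136545592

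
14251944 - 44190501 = -29938557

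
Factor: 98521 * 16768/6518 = 2^6*83^1* 131^1*1187^1*3259^( - 1) = 826000064/3259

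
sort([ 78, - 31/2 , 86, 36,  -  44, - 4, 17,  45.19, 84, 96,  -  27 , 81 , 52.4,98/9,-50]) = [-50,  -  44, -27, - 31/2, - 4,  98/9, 17,36,45.19 , 52.4,78,81, 84, 86,  96 ] 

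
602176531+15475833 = 617652364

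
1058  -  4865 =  - 3807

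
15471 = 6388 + 9083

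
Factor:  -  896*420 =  - 2^9 * 3^1*5^1* 7^2 = - 376320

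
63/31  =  63/31 = 2.03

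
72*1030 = 74160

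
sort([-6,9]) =[ - 6,9]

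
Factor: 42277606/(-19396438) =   -  7^1*17^1*37^1*4801^1*9698219^( - 1 ) = -21138803/9698219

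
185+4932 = 5117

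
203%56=35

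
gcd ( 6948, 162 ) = 18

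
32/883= 32/883 = 0.04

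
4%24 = 4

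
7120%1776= 16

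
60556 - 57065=3491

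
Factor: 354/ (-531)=- 2^1*3^( - 1 )= - 2/3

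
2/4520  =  1/2260 = 0.00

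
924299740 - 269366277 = 654933463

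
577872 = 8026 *72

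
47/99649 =47/99649= 0.00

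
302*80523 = 24317946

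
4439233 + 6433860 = 10873093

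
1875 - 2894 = -1019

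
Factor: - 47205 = -3^2*5^1*1049^1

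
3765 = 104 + 3661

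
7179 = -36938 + 44117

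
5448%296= 120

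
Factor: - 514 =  - 2^1*257^1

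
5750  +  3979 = 9729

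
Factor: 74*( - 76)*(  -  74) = 416176 = 2^4 * 19^1*37^2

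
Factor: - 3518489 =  - 13^1* 270653^1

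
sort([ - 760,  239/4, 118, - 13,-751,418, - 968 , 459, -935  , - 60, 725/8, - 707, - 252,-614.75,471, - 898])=[ - 968, - 935, - 898,-760, - 751, - 707, - 614.75, - 252, - 60, - 13,239/4, 725/8,  118, 418,459,471 ]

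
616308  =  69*8932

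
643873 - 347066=296807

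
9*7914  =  71226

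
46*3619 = 166474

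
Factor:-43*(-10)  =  430 = 2^1*5^1*43^1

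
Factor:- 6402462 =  - 2^1*3^1*11^1*97007^1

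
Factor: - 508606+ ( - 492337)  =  -1000943  =  - 17^1*97^1*607^1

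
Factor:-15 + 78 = 63 = 3^2*7^1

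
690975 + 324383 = 1015358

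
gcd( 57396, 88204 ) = 4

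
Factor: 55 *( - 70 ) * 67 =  - 2^1*5^2* 7^1*11^1*67^1 = - 257950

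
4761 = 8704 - 3943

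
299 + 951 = 1250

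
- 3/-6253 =3/6253 = 0.00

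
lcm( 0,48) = 0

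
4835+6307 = 11142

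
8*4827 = 38616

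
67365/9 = 7485 =7485.00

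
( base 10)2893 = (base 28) 3J9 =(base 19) 805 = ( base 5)43033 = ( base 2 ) 101101001101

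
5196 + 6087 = 11283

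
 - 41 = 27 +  - 68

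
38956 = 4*9739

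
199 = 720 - 521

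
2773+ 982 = 3755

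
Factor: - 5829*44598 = -259961742 = - 2^1*3^2  *  29^1*67^1 * 7433^1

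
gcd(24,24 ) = 24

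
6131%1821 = 668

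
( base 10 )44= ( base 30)1E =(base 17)2a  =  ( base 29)1f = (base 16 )2C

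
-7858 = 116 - 7974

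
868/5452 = 217/1363 = 0.16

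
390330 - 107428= 282902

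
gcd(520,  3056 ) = 8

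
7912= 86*92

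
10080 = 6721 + 3359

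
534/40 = 267/20 = 13.35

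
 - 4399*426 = - 1873974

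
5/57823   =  5/57823 = 0.00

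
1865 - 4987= - 3122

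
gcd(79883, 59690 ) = 127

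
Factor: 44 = 2^2  *11^1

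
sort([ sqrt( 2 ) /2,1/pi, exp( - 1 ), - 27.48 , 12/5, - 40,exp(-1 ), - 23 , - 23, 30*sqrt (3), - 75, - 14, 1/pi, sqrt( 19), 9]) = [-75,-40, - 27.48, - 23, -23,-14,1/pi, 1/pi, exp(-1 ), exp(-1 ), sqrt( 2 )/2, 12/5, sqrt( 19), 9, 30*sqrt( 3)]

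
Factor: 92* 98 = 9016 = 2^3*7^2*23^1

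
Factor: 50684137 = 7^1*103^1*70297^1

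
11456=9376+2080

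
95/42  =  95/42  =  2.26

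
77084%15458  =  15252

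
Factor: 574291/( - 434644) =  - 2^( - 2)*7^( - 1)*19^(-2 ) * 43^( - 1) * 73^1*7867^1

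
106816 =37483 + 69333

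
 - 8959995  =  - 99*90505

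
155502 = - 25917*( - 6 ) 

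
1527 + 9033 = 10560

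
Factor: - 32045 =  - 5^1*13^1*17^1*29^1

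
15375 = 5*3075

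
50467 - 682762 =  - 632295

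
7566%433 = 205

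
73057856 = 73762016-704160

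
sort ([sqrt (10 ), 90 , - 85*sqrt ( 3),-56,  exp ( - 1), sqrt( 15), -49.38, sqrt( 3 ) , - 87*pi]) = [ - 87*pi, - 85*sqrt(3), - 56, - 49.38,  exp( - 1 ) , sqrt( 3 ),  sqrt( 10),sqrt( 15) , 90] 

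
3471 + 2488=5959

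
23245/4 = 23245/4  =  5811.25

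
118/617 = 118/617 = 0.19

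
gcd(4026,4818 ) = 66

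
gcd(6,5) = 1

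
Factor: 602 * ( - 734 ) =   -  2^2*7^1 * 43^1*367^1 = - 441868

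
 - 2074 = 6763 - 8837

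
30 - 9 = 21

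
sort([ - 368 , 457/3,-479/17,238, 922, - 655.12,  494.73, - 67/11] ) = [ - 655.12, - 368, -479/17,-67/11,  457/3, 238,  494.73, 922 ]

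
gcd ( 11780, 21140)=20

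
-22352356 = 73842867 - 96195223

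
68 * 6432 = 437376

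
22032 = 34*648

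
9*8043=72387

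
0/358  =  0 = 0.00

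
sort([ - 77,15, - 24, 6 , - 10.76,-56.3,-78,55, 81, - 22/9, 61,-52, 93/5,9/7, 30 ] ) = [ - 78, - 77, - 56.3, - 52,  -  24 ,- 10.76,-22/9, 9/7,6,15, 93/5,30,55 , 61, 81 ] 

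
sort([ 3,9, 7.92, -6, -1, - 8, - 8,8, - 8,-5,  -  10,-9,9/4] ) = [  -  10, - 9, - 8, - 8,-8, -6, - 5, - 1, 9/4,3,7.92, 8,9] 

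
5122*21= 107562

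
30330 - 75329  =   - 44999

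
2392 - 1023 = 1369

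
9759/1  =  9759=9759.00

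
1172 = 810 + 362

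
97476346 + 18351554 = 115827900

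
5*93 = 465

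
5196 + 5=5201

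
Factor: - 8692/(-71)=2^2*41^1*53^1*71^( - 1) 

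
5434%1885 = 1664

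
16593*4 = 66372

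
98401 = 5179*19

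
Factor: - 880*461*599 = - 243002320=- 2^4  *  5^1*11^1*461^1*599^1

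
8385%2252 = 1629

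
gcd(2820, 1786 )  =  94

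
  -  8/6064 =-1/758=- 0.00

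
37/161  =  37/161 = 0.23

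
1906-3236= -1330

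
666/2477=666/2477= 0.27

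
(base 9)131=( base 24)4D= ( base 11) 9a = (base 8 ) 155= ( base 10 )109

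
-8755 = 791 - 9546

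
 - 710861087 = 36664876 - 747525963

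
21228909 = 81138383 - 59909474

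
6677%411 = 101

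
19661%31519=19661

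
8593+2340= 10933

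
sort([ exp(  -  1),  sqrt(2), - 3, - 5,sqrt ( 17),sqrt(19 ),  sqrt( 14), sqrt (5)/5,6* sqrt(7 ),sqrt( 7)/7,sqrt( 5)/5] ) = [ - 5, -3, exp( - 1), sqrt( 7 )/7, sqrt (5 ) /5, sqrt(5)/5,sqrt( 2), sqrt( 14), sqrt( 17), sqrt(19), 6 *sqrt( 7 )] 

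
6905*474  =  3272970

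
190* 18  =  3420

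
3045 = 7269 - 4224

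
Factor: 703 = 19^1*37^1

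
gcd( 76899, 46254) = 3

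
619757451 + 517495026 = 1137252477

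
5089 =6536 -1447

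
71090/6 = 35545/3 = 11848.33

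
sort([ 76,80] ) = [ 76, 80 ] 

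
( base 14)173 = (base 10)297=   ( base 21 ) E3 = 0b100101001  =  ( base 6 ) 1213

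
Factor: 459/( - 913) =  - 3^3 * 11^ (- 1) *17^1*83^( - 1)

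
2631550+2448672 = 5080222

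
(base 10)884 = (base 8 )1564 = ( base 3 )1012202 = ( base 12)618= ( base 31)sg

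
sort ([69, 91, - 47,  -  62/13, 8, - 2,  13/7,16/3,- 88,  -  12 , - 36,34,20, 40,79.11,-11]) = [ -88,-47, - 36,  -  12, - 11, - 62/13, - 2,13/7,  16/3,8,20,34,40,  69,79.11,91 ]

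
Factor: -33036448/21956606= - 16518224/10978303 = - 2^4*7^ (-2)*  331^1* 3119^1*224047^( - 1)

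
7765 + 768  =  8533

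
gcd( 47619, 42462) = 9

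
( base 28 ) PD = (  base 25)13D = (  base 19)1IA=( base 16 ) 2c9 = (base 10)713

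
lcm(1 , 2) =2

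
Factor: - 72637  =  -19^1*3823^1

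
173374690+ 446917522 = 620292212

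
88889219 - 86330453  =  2558766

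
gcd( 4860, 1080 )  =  540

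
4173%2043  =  87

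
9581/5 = 1916 +1/5 = 1916.20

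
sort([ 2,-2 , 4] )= [ - 2,2,4 ] 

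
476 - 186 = 290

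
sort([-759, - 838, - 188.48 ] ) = [ - 838,  -  759, - 188.48 ] 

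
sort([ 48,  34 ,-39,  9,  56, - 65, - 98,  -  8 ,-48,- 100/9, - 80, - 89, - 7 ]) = [-98,- 89, -80, - 65, - 48,-39,-100/9,-8,  -  7,9,34,48,56 ] 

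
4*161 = 644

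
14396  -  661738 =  - 647342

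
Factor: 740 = 2^2*5^1*37^1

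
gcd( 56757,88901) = 1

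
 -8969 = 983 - 9952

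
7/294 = 1/42 = 0.02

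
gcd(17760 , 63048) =888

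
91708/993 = 91708/993 = 92.35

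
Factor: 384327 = 3^2*42703^1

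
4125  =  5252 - 1127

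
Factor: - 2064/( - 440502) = 344/73417 = 2^3*43^1*73417^( - 1) 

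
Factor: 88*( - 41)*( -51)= 184008 = 2^3*3^1*11^1*17^1 * 41^1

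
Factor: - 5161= - 13^1*397^1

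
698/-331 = -698/331 = - 2.11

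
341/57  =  5+ 56/57 = 5.98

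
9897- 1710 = 8187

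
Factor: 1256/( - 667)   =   - 2^3 *23^( - 1 )*29^( - 1)* 157^1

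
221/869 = 221/869 = 0.25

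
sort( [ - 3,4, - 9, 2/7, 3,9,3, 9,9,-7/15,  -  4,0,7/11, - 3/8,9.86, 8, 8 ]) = [ - 9, - 4, -3, - 7/15, -3/8,0, 2/7,7/11,3 , 3 , 4,8,8,9,  9,  9, 9.86]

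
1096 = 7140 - 6044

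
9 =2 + 7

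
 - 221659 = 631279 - 852938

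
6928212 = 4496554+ 2431658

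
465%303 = 162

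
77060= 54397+22663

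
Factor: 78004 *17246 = 1345256984= 2^3*8623^1*19501^1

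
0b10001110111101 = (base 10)9149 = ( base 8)21675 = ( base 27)CEN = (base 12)5365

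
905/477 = 1 + 428/477 = 1.90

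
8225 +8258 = 16483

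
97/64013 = 97/64013 =0.00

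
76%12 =4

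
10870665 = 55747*195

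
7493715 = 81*92515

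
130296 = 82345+47951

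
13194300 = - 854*(- 15450 )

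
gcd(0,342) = 342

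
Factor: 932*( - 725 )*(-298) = 201358600 = 2^3*5^2 * 29^1*149^1 * 233^1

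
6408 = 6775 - 367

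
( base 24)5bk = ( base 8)6134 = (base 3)11100012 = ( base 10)3164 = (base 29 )3m3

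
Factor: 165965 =5^1*19^1*1747^1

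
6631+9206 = 15837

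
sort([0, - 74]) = [ - 74, 0 ] 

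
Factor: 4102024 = 2^3*19^1*26987^1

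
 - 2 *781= - 1562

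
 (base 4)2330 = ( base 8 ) 274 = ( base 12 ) 138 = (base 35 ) 5D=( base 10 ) 188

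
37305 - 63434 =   -  26129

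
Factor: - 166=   - 2^1*83^1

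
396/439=396/439 = 0.90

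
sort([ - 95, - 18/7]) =[-95 , - 18/7] 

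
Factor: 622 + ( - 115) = 3^1*13^2 = 507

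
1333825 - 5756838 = - 4423013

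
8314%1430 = 1164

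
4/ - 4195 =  - 4/4195 = - 0.00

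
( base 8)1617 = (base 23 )1ge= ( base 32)sf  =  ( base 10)911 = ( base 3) 1020202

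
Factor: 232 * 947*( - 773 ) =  - 169831192 = - 2^3*29^1*773^1*947^1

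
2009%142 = 21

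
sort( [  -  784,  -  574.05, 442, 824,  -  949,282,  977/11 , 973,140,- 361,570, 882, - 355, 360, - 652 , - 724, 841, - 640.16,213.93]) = [ - 949,  -  784, - 724,-652,-640.16,-574.05,  -  361,  -  355, 977/11,140, 213.93,282, 360,442, 570, 824, 841 , 882, 973] 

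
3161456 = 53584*59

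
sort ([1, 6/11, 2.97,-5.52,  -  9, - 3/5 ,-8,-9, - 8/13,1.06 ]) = [ - 9, - 9, - 8,  -  5.52, - 8/13, - 3/5, 6/11 , 1,  1.06, 2.97 ] 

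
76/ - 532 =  - 1 + 6/7 = - 0.14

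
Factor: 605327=173^1*3499^1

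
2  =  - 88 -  - 90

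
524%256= 12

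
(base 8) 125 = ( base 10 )85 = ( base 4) 1111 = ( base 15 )5a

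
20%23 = 20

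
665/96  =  665/96 = 6.93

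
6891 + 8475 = 15366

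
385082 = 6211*62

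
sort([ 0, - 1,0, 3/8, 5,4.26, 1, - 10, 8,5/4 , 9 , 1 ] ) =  [ - 10,-1, 0, 0, 3/8,1, 1, 5/4,  4.26,  5,8, 9 ] 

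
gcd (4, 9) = 1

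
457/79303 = 457/79303 = 0.01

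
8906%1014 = 794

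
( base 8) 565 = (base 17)14g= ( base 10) 373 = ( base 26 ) e9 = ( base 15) 19D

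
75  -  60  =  15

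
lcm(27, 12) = 108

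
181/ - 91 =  - 181/91 = - 1.99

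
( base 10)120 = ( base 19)66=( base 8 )170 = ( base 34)3I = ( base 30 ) 40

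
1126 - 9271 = -8145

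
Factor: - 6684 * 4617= - 30860028 = - 2^2 * 3^6 * 19^1*557^1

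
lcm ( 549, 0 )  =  0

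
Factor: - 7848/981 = - 8 = - 2^3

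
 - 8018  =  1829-9847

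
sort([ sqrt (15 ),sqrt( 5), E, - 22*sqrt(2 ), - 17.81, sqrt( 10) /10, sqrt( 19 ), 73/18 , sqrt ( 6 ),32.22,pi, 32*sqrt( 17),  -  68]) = [ - 68, - 22 * sqrt( 2), - 17.81, sqrt( 10)/10, sqrt(5), sqrt(6),E, pi , sqrt(15 ),73/18,sqrt(19),32.22,  32*sqrt(17)] 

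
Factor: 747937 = 23^1*31^1*1049^1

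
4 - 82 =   -  78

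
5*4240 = 21200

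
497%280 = 217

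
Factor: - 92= -2^2*23^1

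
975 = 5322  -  4347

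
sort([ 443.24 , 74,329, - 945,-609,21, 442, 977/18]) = [ - 945, - 609, 21,977/18, 74, 329 , 442,443.24 ] 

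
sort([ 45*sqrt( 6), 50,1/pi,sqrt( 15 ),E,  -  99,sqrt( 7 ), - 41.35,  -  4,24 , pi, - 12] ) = [-99, - 41.35, - 12 , - 4 , 1/pi, sqrt( 7 ), E, pi,  sqrt( 15),24,50,45*sqrt( 6)] 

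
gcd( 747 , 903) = 3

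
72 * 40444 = 2911968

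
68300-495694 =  - 427394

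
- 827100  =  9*( - 91900 )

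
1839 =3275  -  1436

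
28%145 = 28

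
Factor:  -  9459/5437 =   -  3^2*1051^1*5437^(-1)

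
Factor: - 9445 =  -5^1*1889^1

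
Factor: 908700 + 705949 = 1614649 = 1614649^1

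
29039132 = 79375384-50336252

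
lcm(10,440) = 440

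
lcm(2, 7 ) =14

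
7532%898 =348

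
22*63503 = 1397066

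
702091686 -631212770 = 70878916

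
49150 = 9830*5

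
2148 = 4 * 537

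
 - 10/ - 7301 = 10/7301= 0.00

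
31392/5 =6278 + 2/5=6278.40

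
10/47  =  10/47 = 0.21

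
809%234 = 107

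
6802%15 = 7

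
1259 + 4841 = 6100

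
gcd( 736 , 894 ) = 2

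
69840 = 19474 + 50366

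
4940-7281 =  - 2341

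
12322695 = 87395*141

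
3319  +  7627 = 10946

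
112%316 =112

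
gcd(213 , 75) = 3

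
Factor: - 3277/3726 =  - 2^( - 1 )*3^( - 4)*23^( - 1 )* 29^1 * 113^1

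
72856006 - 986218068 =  - 913362062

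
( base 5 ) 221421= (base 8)17070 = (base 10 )7736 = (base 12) 4588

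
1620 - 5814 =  - 4194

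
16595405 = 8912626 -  - 7682779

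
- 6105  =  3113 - 9218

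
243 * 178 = 43254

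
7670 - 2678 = 4992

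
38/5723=38/5723 = 0.01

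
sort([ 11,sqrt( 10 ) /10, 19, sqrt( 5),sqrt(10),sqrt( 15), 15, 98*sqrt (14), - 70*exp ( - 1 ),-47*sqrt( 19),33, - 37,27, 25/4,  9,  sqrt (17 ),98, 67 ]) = [ - 47*sqrt( 19), - 37, - 70*exp ( - 1),sqrt ( 10) /10,  sqrt( 5), sqrt( 10), sqrt( 15), sqrt( 17),25/4, 9, 11, 15, 19,27,33,67 , 98,98 * sqrt(14 )]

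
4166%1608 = 950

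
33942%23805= 10137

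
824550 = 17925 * 46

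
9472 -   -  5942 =15414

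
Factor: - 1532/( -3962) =766/1981 = 2^1*7^(  -  1)*283^( - 1)*383^1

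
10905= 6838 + 4067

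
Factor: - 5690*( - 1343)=2^1*5^1*17^1 * 79^1*569^1= 7641670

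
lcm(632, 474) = 1896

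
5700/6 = 950 = 950.00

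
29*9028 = 261812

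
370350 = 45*8230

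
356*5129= 1825924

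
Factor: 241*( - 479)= - 115439 = -241^1* 479^1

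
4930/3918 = 1 + 506/1959 = 1.26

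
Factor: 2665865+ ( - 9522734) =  - 6856869 = -3^1*2285623^1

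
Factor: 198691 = 431^1*461^1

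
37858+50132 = 87990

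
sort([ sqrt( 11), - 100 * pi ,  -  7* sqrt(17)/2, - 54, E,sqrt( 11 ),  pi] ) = [ - 100*pi , - 54, - 7*sqrt( 17) /2, E, pi, sqrt( 11 ),sqrt( 11)] 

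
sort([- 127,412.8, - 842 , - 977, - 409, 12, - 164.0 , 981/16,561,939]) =[ - 977, - 842,-409, - 164.0,-127,12 , 981/16, 412.8 , 561, 939]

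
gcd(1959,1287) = 3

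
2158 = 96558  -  94400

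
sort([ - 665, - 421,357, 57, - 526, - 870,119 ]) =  [ - 870, - 665,  -  526, - 421, 57, 119,357 ] 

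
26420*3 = 79260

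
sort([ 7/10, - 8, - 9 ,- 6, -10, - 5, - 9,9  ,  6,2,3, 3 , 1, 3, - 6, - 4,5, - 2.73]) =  [ - 10, - 9, - 9,-8 , - 6, - 6,-5,- 4, - 2.73,7/10, 1  ,  2,3 , 3, 3,5, 6,9 ] 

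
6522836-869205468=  - 862682632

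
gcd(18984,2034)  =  678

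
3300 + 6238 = 9538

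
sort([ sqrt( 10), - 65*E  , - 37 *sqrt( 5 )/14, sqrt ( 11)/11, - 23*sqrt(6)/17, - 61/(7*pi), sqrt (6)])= [ - 65*E ,-37*sqrt(5)/14,-23*sqrt( 6 )/17, - 61/( 7*pi), sqrt( 11 ) /11  ,  sqrt( 6),sqrt ( 10) ] 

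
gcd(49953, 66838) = 1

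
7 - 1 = 6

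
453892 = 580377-126485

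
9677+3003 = 12680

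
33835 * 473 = 16003955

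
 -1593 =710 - 2303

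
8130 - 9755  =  -1625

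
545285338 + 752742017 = 1298027355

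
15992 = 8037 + 7955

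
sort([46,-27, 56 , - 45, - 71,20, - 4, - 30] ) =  [ - 71, - 45, - 30 , - 27 , -4, 20,46,56] 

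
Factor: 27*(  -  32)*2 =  - 1728 = - 2^6*3^3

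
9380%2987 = 419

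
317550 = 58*5475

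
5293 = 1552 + 3741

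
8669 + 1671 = 10340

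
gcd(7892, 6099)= 1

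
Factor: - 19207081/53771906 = - 2^( - 1) *19^1*1010899^1 * 26885953^( - 1)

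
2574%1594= 980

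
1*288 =288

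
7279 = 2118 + 5161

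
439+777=1216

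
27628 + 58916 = 86544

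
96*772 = 74112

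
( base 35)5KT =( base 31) 743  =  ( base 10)6854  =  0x1AC6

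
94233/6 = 31411/2=15705.50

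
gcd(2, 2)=2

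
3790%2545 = 1245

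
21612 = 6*3602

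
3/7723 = 3/7723 = 0.00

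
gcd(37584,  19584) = 144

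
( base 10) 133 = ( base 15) 8D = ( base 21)67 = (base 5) 1013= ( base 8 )205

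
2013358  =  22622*89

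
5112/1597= 3  +  321/1597 = 3.20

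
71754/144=498 + 7/24 = 498.29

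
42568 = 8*5321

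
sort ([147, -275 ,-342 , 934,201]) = [ - 342, - 275,147,201, 934]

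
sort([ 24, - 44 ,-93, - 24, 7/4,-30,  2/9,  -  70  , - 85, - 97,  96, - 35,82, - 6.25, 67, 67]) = [ - 97, - 93, - 85, - 70, - 44, -35,  -  30,  -  24, - 6.25,2/9,7/4, 24, 67 , 67, 82,96] 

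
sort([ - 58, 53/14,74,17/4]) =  [ - 58,53/14 , 17/4,74]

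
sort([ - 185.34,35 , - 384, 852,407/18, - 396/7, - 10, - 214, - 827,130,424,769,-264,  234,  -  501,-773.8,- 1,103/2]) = [ - 827, - 773.8, - 501, - 384,-264, - 214, -185.34, - 396/7, - 10, - 1,407/18,35,103/2,  130,234,424,769, 852 ]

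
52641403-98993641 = - 46352238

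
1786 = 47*38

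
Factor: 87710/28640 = 2^(-4 )*7^2 =49/16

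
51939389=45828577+6110812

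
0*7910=0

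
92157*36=3317652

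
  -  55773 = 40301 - 96074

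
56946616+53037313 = 109983929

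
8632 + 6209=14841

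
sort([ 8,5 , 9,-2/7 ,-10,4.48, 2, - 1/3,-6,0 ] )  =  [ - 10,- 6, - 1/3,- 2/7,0,2 , 4.48,5, 8,9 ] 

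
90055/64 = 90055/64= 1407.11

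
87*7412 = 644844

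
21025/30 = 4205/6 = 700.83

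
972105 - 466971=505134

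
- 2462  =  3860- 6322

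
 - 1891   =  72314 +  - 74205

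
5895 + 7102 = 12997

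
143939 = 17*8467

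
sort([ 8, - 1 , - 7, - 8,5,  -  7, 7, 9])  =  [-8, - 7, - 7, - 1,  5 , 7,8, 9]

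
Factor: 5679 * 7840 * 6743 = 2^5*3^2*5^1*7^2* 11^1*613^1*631^1  =  300221016480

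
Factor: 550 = 2^1*5^2*11^1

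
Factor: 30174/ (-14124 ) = - 47/22 = - 2^( - 1)*11^( - 1)*47^1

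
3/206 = 3/206 = 0.01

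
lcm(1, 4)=4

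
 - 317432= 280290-597722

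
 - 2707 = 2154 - 4861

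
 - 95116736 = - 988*96272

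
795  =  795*1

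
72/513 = 8/57 = 0.14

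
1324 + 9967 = 11291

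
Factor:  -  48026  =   - 2^1*11^1*37^1 * 59^1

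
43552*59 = 2569568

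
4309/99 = 43 + 52/99 =43.53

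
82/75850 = 1/925 = 0.00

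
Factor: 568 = 2^3*71^1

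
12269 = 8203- -4066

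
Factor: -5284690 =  - 2^1*5^1*528469^1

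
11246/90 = 124 + 43/45 = 124.96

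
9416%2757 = 1145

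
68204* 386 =26326744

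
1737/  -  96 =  - 579/32 = - 18.09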